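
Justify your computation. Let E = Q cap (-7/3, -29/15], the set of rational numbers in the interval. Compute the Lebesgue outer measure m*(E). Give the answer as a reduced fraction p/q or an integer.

Q cap (-7/3, -29/15] is countable; list its elements as q_1, q_2, ... . Fix eps > 0 and cover the k-th point by an interval of length eps * 2^(-k). The cover has total length eps * sum_{k>=1} 2^(-k) = eps, so by definition of outer measure m*(Q cap (-7/3, -29/15]) <= eps. Since eps was arbitrary and m* >= 0, the outer measure is 0.

0


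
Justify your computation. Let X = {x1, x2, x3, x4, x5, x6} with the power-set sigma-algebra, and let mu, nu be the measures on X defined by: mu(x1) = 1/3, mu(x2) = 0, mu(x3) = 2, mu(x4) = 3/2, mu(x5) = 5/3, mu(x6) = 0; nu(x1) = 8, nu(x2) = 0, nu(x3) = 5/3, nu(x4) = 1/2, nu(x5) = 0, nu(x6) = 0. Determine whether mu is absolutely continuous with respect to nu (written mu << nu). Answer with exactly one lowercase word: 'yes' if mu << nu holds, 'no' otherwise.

mu << nu means: every nu-null measurable set is also mu-null; equivalently, for every atom x, if nu({x}) = 0 then mu({x}) = 0.
Checking each atom:
  x1: nu = 8 > 0 -> no constraint.
  x2: nu = 0, mu = 0 -> consistent with mu << nu.
  x3: nu = 5/3 > 0 -> no constraint.
  x4: nu = 1/2 > 0 -> no constraint.
  x5: nu = 0, mu = 5/3 > 0 -> violates mu << nu.
  x6: nu = 0, mu = 0 -> consistent with mu << nu.
The atom(s) x5 violate the condition (nu = 0 but mu > 0). Therefore mu is NOT absolutely continuous w.r.t. nu.

no


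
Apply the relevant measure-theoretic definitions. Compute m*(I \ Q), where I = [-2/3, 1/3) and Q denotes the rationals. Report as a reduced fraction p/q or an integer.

The interval I = [-2/3, 1/3) has m(I) = 1/3 - (-2/3) = 1 (endpoints are measure-zero, so open/closed/half-open agree). Write I = (I cap Q) u (I \ Q). The rationals in I are countable, so m*(I cap Q) = 0 (cover each rational by intervals whose total length is arbitrarily small). By countable subadditivity m*(I) <= m*(I cap Q) + m*(I \ Q), hence m*(I \ Q) >= m(I) = 1. The reverse inequality m*(I \ Q) <= m*(I) = 1 is trivial since (I \ Q) is a subset of I. Therefore m*(I \ Q) = 1.

1


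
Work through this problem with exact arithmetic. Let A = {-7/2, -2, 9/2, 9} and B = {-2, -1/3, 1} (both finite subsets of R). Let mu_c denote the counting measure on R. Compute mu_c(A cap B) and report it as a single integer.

Counting measure on a finite set equals cardinality. mu_c(A cap B) = |A cap B| (elements appearing in both).
Enumerating the elements of A that also lie in B gives 1 element(s).
So mu_c(A cap B) = 1.

1


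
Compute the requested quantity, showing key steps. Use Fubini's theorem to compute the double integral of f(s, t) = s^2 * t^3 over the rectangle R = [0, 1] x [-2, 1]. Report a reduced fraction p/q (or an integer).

f(s, t) is a tensor product of a function of s and a function of t, and both factors are bounded continuous (hence Lebesgue integrable) on the rectangle, so Fubini's theorem applies:
  integral_R f d(m x m) = (integral_a1^b1 s^2 ds) * (integral_a2^b2 t^3 dt).
Inner integral in s: integral_{0}^{1} s^2 ds = (1^3 - 0^3)/3
  = 1/3.
Inner integral in t: integral_{-2}^{1} t^3 dt = (1^4 - (-2)^4)/4
  = -15/4.
Product: (1/3) * (-15/4) = -5/4.

-5/4


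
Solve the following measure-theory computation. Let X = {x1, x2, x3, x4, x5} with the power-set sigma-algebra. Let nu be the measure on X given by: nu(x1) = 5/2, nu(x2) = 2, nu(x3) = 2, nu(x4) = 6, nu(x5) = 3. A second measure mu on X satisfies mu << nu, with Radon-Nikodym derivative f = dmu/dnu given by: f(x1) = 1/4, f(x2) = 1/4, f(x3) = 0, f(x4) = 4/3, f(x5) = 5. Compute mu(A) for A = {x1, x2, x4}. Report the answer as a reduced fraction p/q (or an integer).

By the defining property of the Radon-Nikodym derivative, for every measurable set A,
  mu(A) = integral_A f dnu.
Since nu is a discrete measure concentrated on the atoms of X, the integral over A reduces to the sum
  mu(A) = sum_{x in A} f(x) * nu({x}).
Computing each term:
  x1: f(x1) * nu(x1) = 1/4 * 5/2 = 5/8.
  x2: f(x2) * nu(x2) = 1/4 * 2 = 1/2.
  x4: f(x4) * nu(x4) = 4/3 * 6 = 8.
Summing: mu(A) = 5/8 + 1/2 + 8 = 73/8.

73/8


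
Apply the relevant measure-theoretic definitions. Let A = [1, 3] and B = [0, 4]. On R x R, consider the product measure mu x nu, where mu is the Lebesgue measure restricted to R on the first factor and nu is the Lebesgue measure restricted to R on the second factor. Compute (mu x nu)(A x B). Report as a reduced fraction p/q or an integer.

For a measurable rectangle A x B, the product measure satisfies
  (mu x nu)(A x B) = mu(A) * nu(B).
  mu(A) = 2.
  nu(B) = 4.
  (mu x nu)(A x B) = 2 * 4 = 8.

8


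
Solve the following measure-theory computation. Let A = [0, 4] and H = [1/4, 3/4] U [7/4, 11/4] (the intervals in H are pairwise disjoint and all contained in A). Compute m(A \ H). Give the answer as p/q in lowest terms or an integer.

The ambient interval has length m(A) = 4 - 0 = 4.
Since the holes are disjoint and sit inside A, by finite additivity
  m(H) = sum_i (b_i - a_i), and m(A \ H) = m(A) - m(H).
Computing the hole measures:
  m(H_1) = 3/4 - 1/4 = 1/2.
  m(H_2) = 11/4 - 7/4 = 1.
Summed: m(H) = 1/2 + 1 = 3/2.
So m(A \ H) = 4 - 3/2 = 5/2.

5/2


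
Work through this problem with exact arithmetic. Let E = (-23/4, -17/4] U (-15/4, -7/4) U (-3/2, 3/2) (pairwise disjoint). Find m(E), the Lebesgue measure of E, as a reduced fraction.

For pairwise disjoint intervals, m(union_i I_i) = sum_i m(I_i),
and m is invariant under swapping open/closed endpoints (single points have measure 0).
So m(E) = sum_i (b_i - a_i).
  I_1 has length -17/4 - (-23/4) = 3/2.
  I_2 has length -7/4 - (-15/4) = 2.
  I_3 has length 3/2 - (-3/2) = 3.
Summing:
  m(E) = 3/2 + 2 + 3 = 13/2.

13/2


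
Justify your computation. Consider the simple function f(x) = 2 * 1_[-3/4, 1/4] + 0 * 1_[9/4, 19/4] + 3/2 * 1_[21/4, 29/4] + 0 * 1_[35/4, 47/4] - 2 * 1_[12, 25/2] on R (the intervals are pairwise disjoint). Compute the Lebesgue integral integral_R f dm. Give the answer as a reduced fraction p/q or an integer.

For a simple function f = sum_i c_i * 1_{A_i} with disjoint A_i,
  integral f dm = sum_i c_i * m(A_i).
Lengths of the A_i:
  m(A_1) = 1/4 - (-3/4) = 1.
  m(A_2) = 19/4 - 9/4 = 5/2.
  m(A_3) = 29/4 - 21/4 = 2.
  m(A_4) = 47/4 - 35/4 = 3.
  m(A_5) = 25/2 - 12 = 1/2.
Contributions c_i * m(A_i):
  (2) * (1) = 2.
  (0) * (5/2) = 0.
  (3/2) * (2) = 3.
  (0) * (3) = 0.
  (-2) * (1/2) = -1.
Total: 2 + 0 + 3 + 0 - 1 = 4.

4


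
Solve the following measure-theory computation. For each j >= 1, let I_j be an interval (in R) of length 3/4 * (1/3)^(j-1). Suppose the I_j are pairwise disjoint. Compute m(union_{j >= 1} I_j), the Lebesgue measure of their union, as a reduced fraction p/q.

By countable additivity of the Lebesgue measure on pairwise disjoint measurable sets,
  m(union_{j >= 1} I_j) = sum_{j >= 1} m(I_j) = sum_{j >= 1} a * r^(j-1),
  with a = 3/4 and r = 1/3.
Since 0 < r = 1/3 < 1, the geometric series converges:
  sum_{j >= 1} a * r^(j-1) = a / (1 - r).
  = 3/4 / (1 - 1/3)
  = 3/4 / (2/3)
  = 9/8.

9/8


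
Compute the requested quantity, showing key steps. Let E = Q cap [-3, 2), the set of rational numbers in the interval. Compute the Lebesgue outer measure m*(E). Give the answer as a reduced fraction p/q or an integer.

E = Q cap [-3, 2) is a subset of Q, which is countable. Enumerate Q = {q_1, q_2, ...}; for any eps > 0, cover q_k by the open interval (q_k - eps/2^(k+1), q_k + eps/2^(k+1)), of length eps/2^k. The total cover length is sum_{k>=1} eps/2^k = eps. Hence m*(E) <= m*(Q) <= eps for every eps > 0, and since outer measure is non-negative, m*(E) = 0.

0


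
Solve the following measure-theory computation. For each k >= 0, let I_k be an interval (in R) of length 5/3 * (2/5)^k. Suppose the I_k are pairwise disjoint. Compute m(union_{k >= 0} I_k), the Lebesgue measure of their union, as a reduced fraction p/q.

By countable additivity of the Lebesgue measure on pairwise disjoint measurable sets,
  m(union_{k >= 0} I_k) = sum_{k >= 0} m(I_k) = sum_{k >= 0} a * r^k,
  with a = 5/3 and r = 2/5.
Since 0 < r = 2/5 < 1, the geometric series converges:
  sum_{k >= 0} a * r^k = a / (1 - r).
  = 5/3 / (1 - 2/5)
  = 5/3 / (3/5)
  = 25/9.

25/9


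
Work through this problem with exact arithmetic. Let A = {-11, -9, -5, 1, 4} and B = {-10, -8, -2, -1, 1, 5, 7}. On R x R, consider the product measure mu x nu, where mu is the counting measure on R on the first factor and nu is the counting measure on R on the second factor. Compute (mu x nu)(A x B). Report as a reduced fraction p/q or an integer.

For a measurable rectangle A x B, the product measure satisfies
  (mu x nu)(A x B) = mu(A) * nu(B).
  mu(A) = 5.
  nu(B) = 7.
  (mu x nu)(A x B) = 5 * 7 = 35.

35


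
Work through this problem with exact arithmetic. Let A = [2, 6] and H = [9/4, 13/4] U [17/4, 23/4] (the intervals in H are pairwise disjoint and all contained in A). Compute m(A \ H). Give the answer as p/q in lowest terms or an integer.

The ambient interval has length m(A) = 6 - 2 = 4.
Since the holes are disjoint and sit inside A, by finite additivity
  m(H) = sum_i (b_i - a_i), and m(A \ H) = m(A) - m(H).
Computing the hole measures:
  m(H_1) = 13/4 - 9/4 = 1.
  m(H_2) = 23/4 - 17/4 = 3/2.
Summed: m(H) = 1 + 3/2 = 5/2.
So m(A \ H) = 4 - 5/2 = 3/2.

3/2


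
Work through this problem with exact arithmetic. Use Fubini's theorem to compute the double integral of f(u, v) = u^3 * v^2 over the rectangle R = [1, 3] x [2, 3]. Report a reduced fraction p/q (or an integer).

f(u, v) is a tensor product of a function of u and a function of v, and both factors are bounded continuous (hence Lebesgue integrable) on the rectangle, so Fubini's theorem applies:
  integral_R f d(m x m) = (integral_a1^b1 u^3 du) * (integral_a2^b2 v^2 dv).
Inner integral in u: integral_{1}^{3} u^3 du = (3^4 - 1^4)/4
  = 20.
Inner integral in v: integral_{2}^{3} v^2 dv = (3^3 - 2^3)/3
  = 19/3.
Product: (20) * (19/3) = 380/3.

380/3


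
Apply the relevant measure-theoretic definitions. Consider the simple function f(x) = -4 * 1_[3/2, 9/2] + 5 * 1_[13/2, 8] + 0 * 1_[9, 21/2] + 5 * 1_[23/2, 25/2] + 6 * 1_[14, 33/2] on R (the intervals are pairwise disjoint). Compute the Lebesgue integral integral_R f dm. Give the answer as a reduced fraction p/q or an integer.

For a simple function f = sum_i c_i * 1_{A_i} with disjoint A_i,
  integral f dm = sum_i c_i * m(A_i).
Lengths of the A_i:
  m(A_1) = 9/2 - 3/2 = 3.
  m(A_2) = 8 - 13/2 = 3/2.
  m(A_3) = 21/2 - 9 = 3/2.
  m(A_4) = 25/2 - 23/2 = 1.
  m(A_5) = 33/2 - 14 = 5/2.
Contributions c_i * m(A_i):
  (-4) * (3) = -12.
  (5) * (3/2) = 15/2.
  (0) * (3/2) = 0.
  (5) * (1) = 5.
  (6) * (5/2) = 15.
Total: -12 + 15/2 + 0 + 5 + 15 = 31/2.

31/2


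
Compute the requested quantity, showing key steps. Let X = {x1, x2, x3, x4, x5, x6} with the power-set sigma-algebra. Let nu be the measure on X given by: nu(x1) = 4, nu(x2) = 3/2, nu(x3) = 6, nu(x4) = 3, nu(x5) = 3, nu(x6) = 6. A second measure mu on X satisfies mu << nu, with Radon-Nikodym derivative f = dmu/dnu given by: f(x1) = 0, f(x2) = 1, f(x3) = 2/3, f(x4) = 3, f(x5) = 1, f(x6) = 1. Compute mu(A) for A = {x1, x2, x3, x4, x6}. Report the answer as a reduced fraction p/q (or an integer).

By the defining property of the Radon-Nikodym derivative, for every measurable set A,
  mu(A) = integral_A f dnu.
Since nu is a discrete measure concentrated on the atoms of X, the integral over A reduces to the sum
  mu(A) = sum_{x in A} f(x) * nu({x}).
Computing each term:
  x1: f(x1) * nu(x1) = 0 * 4 = 0.
  x2: f(x2) * nu(x2) = 1 * 3/2 = 3/2.
  x3: f(x3) * nu(x3) = 2/3 * 6 = 4.
  x4: f(x4) * nu(x4) = 3 * 3 = 9.
  x6: f(x6) * nu(x6) = 1 * 6 = 6.
Summing: mu(A) = 0 + 3/2 + 4 + 9 + 6 = 41/2.

41/2


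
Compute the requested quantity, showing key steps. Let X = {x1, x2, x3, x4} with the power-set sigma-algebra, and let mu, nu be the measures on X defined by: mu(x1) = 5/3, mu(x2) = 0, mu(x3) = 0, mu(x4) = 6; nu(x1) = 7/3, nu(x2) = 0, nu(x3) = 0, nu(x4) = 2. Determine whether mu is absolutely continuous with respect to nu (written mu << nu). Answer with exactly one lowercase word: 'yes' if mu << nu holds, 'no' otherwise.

mu << nu means: every nu-null measurable set is also mu-null; equivalently, for every atom x, if nu({x}) = 0 then mu({x}) = 0.
Checking each atom:
  x1: nu = 7/3 > 0 -> no constraint.
  x2: nu = 0, mu = 0 -> consistent with mu << nu.
  x3: nu = 0, mu = 0 -> consistent with mu << nu.
  x4: nu = 2 > 0 -> no constraint.
No atom violates the condition. Therefore mu << nu.

yes


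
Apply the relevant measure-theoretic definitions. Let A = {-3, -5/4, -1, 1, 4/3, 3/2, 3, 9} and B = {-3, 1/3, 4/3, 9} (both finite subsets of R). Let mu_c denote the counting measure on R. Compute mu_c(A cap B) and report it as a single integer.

Counting measure on a finite set equals cardinality. mu_c(A cap B) = |A cap B| (elements appearing in both).
Enumerating the elements of A that also lie in B gives 3 element(s).
So mu_c(A cap B) = 3.

3


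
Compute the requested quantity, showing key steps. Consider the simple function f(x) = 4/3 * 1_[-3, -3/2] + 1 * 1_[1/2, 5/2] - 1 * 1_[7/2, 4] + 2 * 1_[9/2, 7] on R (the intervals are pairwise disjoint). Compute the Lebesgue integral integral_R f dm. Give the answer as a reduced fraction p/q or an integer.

For a simple function f = sum_i c_i * 1_{A_i} with disjoint A_i,
  integral f dm = sum_i c_i * m(A_i).
Lengths of the A_i:
  m(A_1) = -3/2 - (-3) = 3/2.
  m(A_2) = 5/2 - 1/2 = 2.
  m(A_3) = 4 - 7/2 = 1/2.
  m(A_4) = 7 - 9/2 = 5/2.
Contributions c_i * m(A_i):
  (4/3) * (3/2) = 2.
  (1) * (2) = 2.
  (-1) * (1/2) = -1/2.
  (2) * (5/2) = 5.
Total: 2 + 2 - 1/2 + 5 = 17/2.

17/2


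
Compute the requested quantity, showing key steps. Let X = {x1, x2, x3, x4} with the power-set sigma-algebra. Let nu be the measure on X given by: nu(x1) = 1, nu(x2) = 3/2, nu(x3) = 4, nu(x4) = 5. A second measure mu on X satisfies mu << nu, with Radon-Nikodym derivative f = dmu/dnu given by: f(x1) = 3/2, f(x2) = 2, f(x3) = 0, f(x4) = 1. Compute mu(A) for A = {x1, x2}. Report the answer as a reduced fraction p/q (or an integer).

By the defining property of the Radon-Nikodym derivative, for every measurable set A,
  mu(A) = integral_A f dnu.
Since nu is a discrete measure concentrated on the atoms of X, the integral over A reduces to the sum
  mu(A) = sum_{x in A} f(x) * nu({x}).
Computing each term:
  x1: f(x1) * nu(x1) = 3/2 * 1 = 3/2.
  x2: f(x2) * nu(x2) = 2 * 3/2 = 3.
Summing: mu(A) = 3/2 + 3 = 9/2.

9/2


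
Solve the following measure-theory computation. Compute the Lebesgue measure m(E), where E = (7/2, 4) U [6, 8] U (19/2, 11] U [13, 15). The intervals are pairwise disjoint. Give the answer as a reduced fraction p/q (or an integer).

For pairwise disjoint intervals, m(union_i I_i) = sum_i m(I_i),
and m is invariant under swapping open/closed endpoints (single points have measure 0).
So m(E) = sum_i (b_i - a_i).
  I_1 has length 4 - 7/2 = 1/2.
  I_2 has length 8 - 6 = 2.
  I_3 has length 11 - 19/2 = 3/2.
  I_4 has length 15 - 13 = 2.
Summing:
  m(E) = 1/2 + 2 + 3/2 + 2 = 6.

6


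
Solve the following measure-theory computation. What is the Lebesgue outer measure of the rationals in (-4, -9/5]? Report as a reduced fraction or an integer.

The set Q cap (-4, -9/5] is countable (a subset of the countable set Q). Lebesgue outer measure of any countable set is 0: each singleton {q} has m*({q}) = 0, and by countable subadditivity m*(union_k {q_k}) <= sum_k m*({q_k}) = sum_k 0 = 0. The reverse inequality m*(E) >= 0 is automatic. So m*(Q cap (-4, -9/5]) = 0.

0


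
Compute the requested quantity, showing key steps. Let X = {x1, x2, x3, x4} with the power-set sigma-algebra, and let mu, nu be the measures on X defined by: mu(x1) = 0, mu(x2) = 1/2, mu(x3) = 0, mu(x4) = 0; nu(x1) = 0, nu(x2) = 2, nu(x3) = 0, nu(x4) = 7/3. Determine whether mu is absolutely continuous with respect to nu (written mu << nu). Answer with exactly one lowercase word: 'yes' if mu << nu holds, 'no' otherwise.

mu << nu means: every nu-null measurable set is also mu-null; equivalently, for every atom x, if nu({x}) = 0 then mu({x}) = 0.
Checking each atom:
  x1: nu = 0, mu = 0 -> consistent with mu << nu.
  x2: nu = 2 > 0 -> no constraint.
  x3: nu = 0, mu = 0 -> consistent with mu << nu.
  x4: nu = 7/3 > 0 -> no constraint.
No atom violates the condition. Therefore mu << nu.

yes


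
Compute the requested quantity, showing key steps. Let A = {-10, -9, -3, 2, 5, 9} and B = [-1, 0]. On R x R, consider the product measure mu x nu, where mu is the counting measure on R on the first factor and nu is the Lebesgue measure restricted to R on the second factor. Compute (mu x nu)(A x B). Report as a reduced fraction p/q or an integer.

For a measurable rectangle A x B, the product measure satisfies
  (mu x nu)(A x B) = mu(A) * nu(B).
  mu(A) = 6.
  nu(B) = 1.
  (mu x nu)(A x B) = 6 * 1 = 6.

6


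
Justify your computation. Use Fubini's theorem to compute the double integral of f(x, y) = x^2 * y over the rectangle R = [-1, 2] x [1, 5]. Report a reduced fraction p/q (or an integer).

f(x, y) is a tensor product of a function of x and a function of y, and both factors are bounded continuous (hence Lebesgue integrable) on the rectangle, so Fubini's theorem applies:
  integral_R f d(m x m) = (integral_a1^b1 x^2 dx) * (integral_a2^b2 y dy).
Inner integral in x: integral_{-1}^{2} x^2 dx = (2^3 - (-1)^3)/3
  = 3.
Inner integral in y: integral_{1}^{5} y dy = (5^2 - 1^2)/2
  = 12.
Product: (3) * (12) = 36.

36


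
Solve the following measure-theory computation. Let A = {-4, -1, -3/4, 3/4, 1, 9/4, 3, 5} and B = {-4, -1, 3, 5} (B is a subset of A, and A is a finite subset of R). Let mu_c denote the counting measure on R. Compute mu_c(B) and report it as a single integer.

Counting measure assigns mu_c(E) = |E| (number of elements) when E is finite.
B has 4 element(s), so mu_c(B) = 4.

4


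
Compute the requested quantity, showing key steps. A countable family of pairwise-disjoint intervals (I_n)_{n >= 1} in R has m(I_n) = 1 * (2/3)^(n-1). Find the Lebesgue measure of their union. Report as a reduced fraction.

By countable additivity of the Lebesgue measure on pairwise disjoint measurable sets,
  m(union_{n >= 1} I_n) = sum_{n >= 1} m(I_n) = sum_{n >= 1} a * r^(n-1),
  with a = 1 and r = 2/3.
Since 0 < r = 2/3 < 1, the geometric series converges:
  sum_{n >= 1} a * r^(n-1) = a / (1 - r).
  = 1 / (1 - 2/3)
  = 1 / (1/3)
  = 3.

3


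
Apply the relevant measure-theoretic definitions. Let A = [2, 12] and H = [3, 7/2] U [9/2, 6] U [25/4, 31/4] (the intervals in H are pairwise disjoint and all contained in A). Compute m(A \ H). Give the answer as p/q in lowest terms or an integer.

The ambient interval has length m(A) = 12 - 2 = 10.
Since the holes are disjoint and sit inside A, by finite additivity
  m(H) = sum_i (b_i - a_i), and m(A \ H) = m(A) - m(H).
Computing the hole measures:
  m(H_1) = 7/2 - 3 = 1/2.
  m(H_2) = 6 - 9/2 = 3/2.
  m(H_3) = 31/4 - 25/4 = 3/2.
Summed: m(H) = 1/2 + 3/2 + 3/2 = 7/2.
So m(A \ H) = 10 - 7/2 = 13/2.

13/2


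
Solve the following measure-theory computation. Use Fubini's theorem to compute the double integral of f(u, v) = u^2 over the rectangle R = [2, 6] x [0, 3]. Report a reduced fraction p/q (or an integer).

f(u, v) is a tensor product of a function of u and a function of v, and both factors are bounded continuous (hence Lebesgue integrable) on the rectangle, so Fubini's theorem applies:
  integral_R f d(m x m) = (integral_a1^b1 u^2 du) * (integral_a2^b2 1 dv).
Inner integral in u: integral_{2}^{6} u^2 du = (6^3 - 2^3)/3
  = 208/3.
Inner integral in v: integral_{0}^{3} 1 dv = (3^1 - 0^1)/1
  = 3.
Product: (208/3) * (3) = 208.

208


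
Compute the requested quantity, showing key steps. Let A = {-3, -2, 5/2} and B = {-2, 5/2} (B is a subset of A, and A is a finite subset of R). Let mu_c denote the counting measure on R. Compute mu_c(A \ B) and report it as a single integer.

Counting measure assigns mu_c(E) = |E| (number of elements) when E is finite. For B subset A, A \ B is the set of elements of A not in B, so |A \ B| = |A| - |B|.
|A| = 3, |B| = 2, so mu_c(A \ B) = 3 - 2 = 1.

1


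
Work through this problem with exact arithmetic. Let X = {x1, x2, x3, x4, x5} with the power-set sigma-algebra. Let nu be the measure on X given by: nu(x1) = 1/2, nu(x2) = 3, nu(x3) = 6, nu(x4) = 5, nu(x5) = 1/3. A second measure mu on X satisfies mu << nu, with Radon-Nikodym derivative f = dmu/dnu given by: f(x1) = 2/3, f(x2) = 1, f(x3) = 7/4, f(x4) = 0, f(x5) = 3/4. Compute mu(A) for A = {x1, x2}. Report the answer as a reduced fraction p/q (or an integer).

By the defining property of the Radon-Nikodym derivative, for every measurable set A,
  mu(A) = integral_A f dnu.
Since nu is a discrete measure concentrated on the atoms of X, the integral over A reduces to the sum
  mu(A) = sum_{x in A} f(x) * nu({x}).
Computing each term:
  x1: f(x1) * nu(x1) = 2/3 * 1/2 = 1/3.
  x2: f(x2) * nu(x2) = 1 * 3 = 3.
Summing: mu(A) = 1/3 + 3 = 10/3.

10/3


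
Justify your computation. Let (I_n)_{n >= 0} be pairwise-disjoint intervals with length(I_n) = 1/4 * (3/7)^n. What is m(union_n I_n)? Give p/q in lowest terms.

By countable additivity of the Lebesgue measure on pairwise disjoint measurable sets,
  m(union_{n >= 0} I_n) = sum_{n >= 0} m(I_n) = sum_{n >= 0} a * r^n,
  with a = 1/4 and r = 3/7.
Since 0 < r = 3/7 < 1, the geometric series converges:
  sum_{n >= 0} a * r^n = a / (1 - r).
  = 1/4 / (1 - 3/7)
  = 1/4 / (4/7)
  = 7/16.

7/16


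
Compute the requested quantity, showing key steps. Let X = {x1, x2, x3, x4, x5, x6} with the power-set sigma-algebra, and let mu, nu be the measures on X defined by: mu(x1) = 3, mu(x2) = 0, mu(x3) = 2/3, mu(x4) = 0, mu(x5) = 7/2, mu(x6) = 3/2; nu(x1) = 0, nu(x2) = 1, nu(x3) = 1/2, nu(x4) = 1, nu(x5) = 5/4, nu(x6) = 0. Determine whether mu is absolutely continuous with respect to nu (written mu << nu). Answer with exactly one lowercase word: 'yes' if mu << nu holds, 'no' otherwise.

mu << nu means: every nu-null measurable set is also mu-null; equivalently, for every atom x, if nu({x}) = 0 then mu({x}) = 0.
Checking each atom:
  x1: nu = 0, mu = 3 > 0 -> violates mu << nu.
  x2: nu = 1 > 0 -> no constraint.
  x3: nu = 1/2 > 0 -> no constraint.
  x4: nu = 1 > 0 -> no constraint.
  x5: nu = 5/4 > 0 -> no constraint.
  x6: nu = 0, mu = 3/2 > 0 -> violates mu << nu.
The atom(s) x1, x6 violate the condition (nu = 0 but mu > 0). Therefore mu is NOT absolutely continuous w.r.t. nu.

no


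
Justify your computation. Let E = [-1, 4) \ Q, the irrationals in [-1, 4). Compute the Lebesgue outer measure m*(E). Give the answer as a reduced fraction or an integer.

The interval I = [-1, 4) has m(I) = 4 - (-1) = 5 (endpoints are measure-zero, so open/closed/half-open agree). Write I = (I cap Q) u (I \ Q). The rationals in I are countable, so m*(I cap Q) = 0 (cover each rational by intervals whose total length is arbitrarily small). By countable subadditivity m*(I) <= m*(I cap Q) + m*(I \ Q), hence m*(I \ Q) >= m(I) = 5. The reverse inequality m*(I \ Q) <= m*(I) = 5 is trivial since (I \ Q) is a subset of I. Therefore m*(I \ Q) = 5.

5


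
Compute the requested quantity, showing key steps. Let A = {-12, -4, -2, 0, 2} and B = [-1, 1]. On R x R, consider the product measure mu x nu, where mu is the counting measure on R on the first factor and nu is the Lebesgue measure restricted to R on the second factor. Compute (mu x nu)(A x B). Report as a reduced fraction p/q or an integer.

For a measurable rectangle A x B, the product measure satisfies
  (mu x nu)(A x B) = mu(A) * nu(B).
  mu(A) = 5.
  nu(B) = 2.
  (mu x nu)(A x B) = 5 * 2 = 10.

10


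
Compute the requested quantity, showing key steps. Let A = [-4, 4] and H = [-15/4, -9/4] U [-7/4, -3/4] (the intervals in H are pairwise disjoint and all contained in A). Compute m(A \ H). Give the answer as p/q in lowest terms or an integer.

The ambient interval has length m(A) = 4 - (-4) = 8.
Since the holes are disjoint and sit inside A, by finite additivity
  m(H) = sum_i (b_i - a_i), and m(A \ H) = m(A) - m(H).
Computing the hole measures:
  m(H_1) = -9/4 - (-15/4) = 3/2.
  m(H_2) = -3/4 - (-7/4) = 1.
Summed: m(H) = 3/2 + 1 = 5/2.
So m(A \ H) = 8 - 5/2 = 11/2.

11/2


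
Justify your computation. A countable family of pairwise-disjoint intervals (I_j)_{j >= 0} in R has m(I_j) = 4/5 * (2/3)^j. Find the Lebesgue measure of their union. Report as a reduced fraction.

By countable additivity of the Lebesgue measure on pairwise disjoint measurable sets,
  m(union_{j >= 0} I_j) = sum_{j >= 0} m(I_j) = sum_{j >= 0} a * r^j,
  with a = 4/5 and r = 2/3.
Since 0 < r = 2/3 < 1, the geometric series converges:
  sum_{j >= 0} a * r^j = a / (1 - r).
  = 4/5 / (1 - 2/3)
  = 4/5 / (1/3)
  = 12/5.

12/5


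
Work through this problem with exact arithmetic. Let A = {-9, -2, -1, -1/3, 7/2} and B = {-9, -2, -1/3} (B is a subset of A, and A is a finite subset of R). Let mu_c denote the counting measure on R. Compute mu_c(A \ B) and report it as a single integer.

Counting measure assigns mu_c(E) = |E| (number of elements) when E is finite. For B subset A, A \ B is the set of elements of A not in B, so |A \ B| = |A| - |B|.
|A| = 5, |B| = 3, so mu_c(A \ B) = 5 - 3 = 2.

2


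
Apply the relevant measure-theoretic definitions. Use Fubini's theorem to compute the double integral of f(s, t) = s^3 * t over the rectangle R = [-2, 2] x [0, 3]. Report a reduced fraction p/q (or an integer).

f(s, t) is a tensor product of a function of s and a function of t, and both factors are bounded continuous (hence Lebesgue integrable) on the rectangle, so Fubini's theorem applies:
  integral_R f d(m x m) = (integral_a1^b1 s^3 ds) * (integral_a2^b2 t dt).
Inner integral in s: integral_{-2}^{2} s^3 ds = (2^4 - (-2)^4)/4
  = 0.
Inner integral in t: integral_{0}^{3} t dt = (3^2 - 0^2)/2
  = 9/2.
Product: (0) * (9/2) = 0.

0


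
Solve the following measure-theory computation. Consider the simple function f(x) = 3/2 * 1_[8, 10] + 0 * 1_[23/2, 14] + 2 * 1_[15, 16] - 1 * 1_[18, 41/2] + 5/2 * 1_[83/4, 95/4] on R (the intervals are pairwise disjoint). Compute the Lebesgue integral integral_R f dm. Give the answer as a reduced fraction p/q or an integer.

For a simple function f = sum_i c_i * 1_{A_i} with disjoint A_i,
  integral f dm = sum_i c_i * m(A_i).
Lengths of the A_i:
  m(A_1) = 10 - 8 = 2.
  m(A_2) = 14 - 23/2 = 5/2.
  m(A_3) = 16 - 15 = 1.
  m(A_4) = 41/2 - 18 = 5/2.
  m(A_5) = 95/4 - 83/4 = 3.
Contributions c_i * m(A_i):
  (3/2) * (2) = 3.
  (0) * (5/2) = 0.
  (2) * (1) = 2.
  (-1) * (5/2) = -5/2.
  (5/2) * (3) = 15/2.
Total: 3 + 0 + 2 - 5/2 + 15/2 = 10.

10


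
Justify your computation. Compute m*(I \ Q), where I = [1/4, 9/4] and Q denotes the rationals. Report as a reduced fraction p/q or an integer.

The interval I = [1/4, 9/4] has m(I) = 9/4 - 1/4 = 2 (endpoints are measure-zero, so open/closed/half-open agree). Write I = (I cap Q) u (I \ Q). The rationals in I are countable, so m*(I cap Q) = 0 (cover each rational by intervals whose total length is arbitrarily small). By countable subadditivity m*(I) <= m*(I cap Q) + m*(I \ Q), hence m*(I \ Q) >= m(I) = 2. The reverse inequality m*(I \ Q) <= m*(I) = 2 is trivial since (I \ Q) is a subset of I. Therefore m*(I \ Q) = 2.

2


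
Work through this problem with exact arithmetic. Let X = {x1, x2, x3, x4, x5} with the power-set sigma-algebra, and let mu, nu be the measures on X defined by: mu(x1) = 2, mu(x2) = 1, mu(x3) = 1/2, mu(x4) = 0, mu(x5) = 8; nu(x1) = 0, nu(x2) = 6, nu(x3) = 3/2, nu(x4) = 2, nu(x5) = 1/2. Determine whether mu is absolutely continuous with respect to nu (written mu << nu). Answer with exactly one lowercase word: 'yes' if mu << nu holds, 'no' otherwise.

mu << nu means: every nu-null measurable set is also mu-null; equivalently, for every atom x, if nu({x}) = 0 then mu({x}) = 0.
Checking each atom:
  x1: nu = 0, mu = 2 > 0 -> violates mu << nu.
  x2: nu = 6 > 0 -> no constraint.
  x3: nu = 3/2 > 0 -> no constraint.
  x4: nu = 2 > 0 -> no constraint.
  x5: nu = 1/2 > 0 -> no constraint.
The atom(s) x1 violate the condition (nu = 0 but mu > 0). Therefore mu is NOT absolutely continuous w.r.t. nu.

no


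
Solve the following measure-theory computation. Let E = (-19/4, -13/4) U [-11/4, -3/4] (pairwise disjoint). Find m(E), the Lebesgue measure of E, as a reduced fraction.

For pairwise disjoint intervals, m(union_i I_i) = sum_i m(I_i),
and m is invariant under swapping open/closed endpoints (single points have measure 0).
So m(E) = sum_i (b_i - a_i).
  I_1 has length -13/4 - (-19/4) = 3/2.
  I_2 has length -3/4 - (-11/4) = 2.
Summing:
  m(E) = 3/2 + 2 = 7/2.

7/2


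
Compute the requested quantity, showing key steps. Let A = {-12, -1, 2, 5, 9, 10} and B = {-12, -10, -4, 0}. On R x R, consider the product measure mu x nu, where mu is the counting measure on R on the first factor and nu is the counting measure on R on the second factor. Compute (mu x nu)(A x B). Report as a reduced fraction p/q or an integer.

For a measurable rectangle A x B, the product measure satisfies
  (mu x nu)(A x B) = mu(A) * nu(B).
  mu(A) = 6.
  nu(B) = 4.
  (mu x nu)(A x B) = 6 * 4 = 24.

24


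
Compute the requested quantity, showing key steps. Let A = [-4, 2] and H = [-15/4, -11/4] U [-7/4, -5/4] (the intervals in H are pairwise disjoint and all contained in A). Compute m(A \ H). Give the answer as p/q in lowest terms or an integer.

The ambient interval has length m(A) = 2 - (-4) = 6.
Since the holes are disjoint and sit inside A, by finite additivity
  m(H) = sum_i (b_i - a_i), and m(A \ H) = m(A) - m(H).
Computing the hole measures:
  m(H_1) = -11/4 - (-15/4) = 1.
  m(H_2) = -5/4 - (-7/4) = 1/2.
Summed: m(H) = 1 + 1/2 = 3/2.
So m(A \ H) = 6 - 3/2 = 9/2.

9/2


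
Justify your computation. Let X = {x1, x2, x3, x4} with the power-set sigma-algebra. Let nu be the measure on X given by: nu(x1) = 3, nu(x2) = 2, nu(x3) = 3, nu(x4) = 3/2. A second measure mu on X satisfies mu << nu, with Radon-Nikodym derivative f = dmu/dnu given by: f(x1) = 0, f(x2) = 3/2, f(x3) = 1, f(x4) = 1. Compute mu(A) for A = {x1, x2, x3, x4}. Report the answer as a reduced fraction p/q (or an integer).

By the defining property of the Radon-Nikodym derivative, for every measurable set A,
  mu(A) = integral_A f dnu.
Since nu is a discrete measure concentrated on the atoms of X, the integral over A reduces to the sum
  mu(A) = sum_{x in A} f(x) * nu({x}).
Computing each term:
  x1: f(x1) * nu(x1) = 0 * 3 = 0.
  x2: f(x2) * nu(x2) = 3/2 * 2 = 3.
  x3: f(x3) * nu(x3) = 1 * 3 = 3.
  x4: f(x4) * nu(x4) = 1 * 3/2 = 3/2.
Summing: mu(A) = 0 + 3 + 3 + 3/2 = 15/2.

15/2


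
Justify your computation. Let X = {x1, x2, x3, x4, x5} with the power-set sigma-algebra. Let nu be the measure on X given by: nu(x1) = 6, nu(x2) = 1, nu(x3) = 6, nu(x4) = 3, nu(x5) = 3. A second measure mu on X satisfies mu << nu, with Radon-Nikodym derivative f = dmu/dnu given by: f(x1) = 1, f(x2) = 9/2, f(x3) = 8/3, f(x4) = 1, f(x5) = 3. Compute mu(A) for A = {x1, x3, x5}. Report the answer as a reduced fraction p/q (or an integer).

By the defining property of the Radon-Nikodym derivative, for every measurable set A,
  mu(A) = integral_A f dnu.
Since nu is a discrete measure concentrated on the atoms of X, the integral over A reduces to the sum
  mu(A) = sum_{x in A} f(x) * nu({x}).
Computing each term:
  x1: f(x1) * nu(x1) = 1 * 6 = 6.
  x3: f(x3) * nu(x3) = 8/3 * 6 = 16.
  x5: f(x5) * nu(x5) = 3 * 3 = 9.
Summing: mu(A) = 6 + 16 + 9 = 31.

31


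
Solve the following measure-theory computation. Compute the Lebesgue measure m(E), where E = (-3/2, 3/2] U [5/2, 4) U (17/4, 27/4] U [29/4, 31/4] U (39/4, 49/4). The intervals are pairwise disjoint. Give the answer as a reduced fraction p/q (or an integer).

For pairwise disjoint intervals, m(union_i I_i) = sum_i m(I_i),
and m is invariant under swapping open/closed endpoints (single points have measure 0).
So m(E) = sum_i (b_i - a_i).
  I_1 has length 3/2 - (-3/2) = 3.
  I_2 has length 4 - 5/2 = 3/2.
  I_3 has length 27/4 - 17/4 = 5/2.
  I_4 has length 31/4 - 29/4 = 1/2.
  I_5 has length 49/4 - 39/4 = 5/2.
Summing:
  m(E) = 3 + 3/2 + 5/2 + 1/2 + 5/2 = 10.

10


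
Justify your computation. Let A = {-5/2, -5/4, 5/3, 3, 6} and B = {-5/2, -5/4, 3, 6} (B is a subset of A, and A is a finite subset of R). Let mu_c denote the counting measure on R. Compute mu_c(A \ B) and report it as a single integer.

Counting measure assigns mu_c(E) = |E| (number of elements) when E is finite. For B subset A, A \ B is the set of elements of A not in B, so |A \ B| = |A| - |B|.
|A| = 5, |B| = 4, so mu_c(A \ B) = 5 - 4 = 1.

1


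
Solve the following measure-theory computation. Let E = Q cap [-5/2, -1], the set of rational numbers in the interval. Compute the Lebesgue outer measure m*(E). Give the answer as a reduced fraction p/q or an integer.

E = Q cap [-5/2, -1] is a subset of Q, which is countable. Enumerate Q = {q_1, q_2, ...}; for any eps > 0, cover q_k by the open interval (q_k - eps/2^(k+1), q_k + eps/2^(k+1)), of length eps/2^k. The total cover length is sum_{k>=1} eps/2^k = eps. Hence m*(E) <= m*(Q) <= eps for every eps > 0, and since outer measure is non-negative, m*(E) = 0.

0


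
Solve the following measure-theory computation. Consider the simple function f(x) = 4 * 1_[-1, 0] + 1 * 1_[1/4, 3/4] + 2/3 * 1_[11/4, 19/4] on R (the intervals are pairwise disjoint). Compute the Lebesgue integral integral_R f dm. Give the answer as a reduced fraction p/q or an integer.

For a simple function f = sum_i c_i * 1_{A_i} with disjoint A_i,
  integral f dm = sum_i c_i * m(A_i).
Lengths of the A_i:
  m(A_1) = 0 - (-1) = 1.
  m(A_2) = 3/4 - 1/4 = 1/2.
  m(A_3) = 19/4 - 11/4 = 2.
Contributions c_i * m(A_i):
  (4) * (1) = 4.
  (1) * (1/2) = 1/2.
  (2/3) * (2) = 4/3.
Total: 4 + 1/2 + 4/3 = 35/6.

35/6


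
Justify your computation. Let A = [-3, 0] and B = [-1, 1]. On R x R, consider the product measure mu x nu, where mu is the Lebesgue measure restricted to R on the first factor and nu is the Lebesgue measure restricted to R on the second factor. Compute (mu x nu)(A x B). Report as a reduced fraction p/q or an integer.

For a measurable rectangle A x B, the product measure satisfies
  (mu x nu)(A x B) = mu(A) * nu(B).
  mu(A) = 3.
  nu(B) = 2.
  (mu x nu)(A x B) = 3 * 2 = 6.

6


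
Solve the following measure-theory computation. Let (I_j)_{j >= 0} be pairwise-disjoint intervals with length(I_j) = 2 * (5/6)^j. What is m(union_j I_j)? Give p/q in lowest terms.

By countable additivity of the Lebesgue measure on pairwise disjoint measurable sets,
  m(union_{j >= 0} I_j) = sum_{j >= 0} m(I_j) = sum_{j >= 0} a * r^j,
  with a = 2 and r = 5/6.
Since 0 < r = 5/6 < 1, the geometric series converges:
  sum_{j >= 0} a * r^j = a / (1 - r).
  = 2 / (1 - 5/6)
  = 2 / (1/6)
  = 12.

12


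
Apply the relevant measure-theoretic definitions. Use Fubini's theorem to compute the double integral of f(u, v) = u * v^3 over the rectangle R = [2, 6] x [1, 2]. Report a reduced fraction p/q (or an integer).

f(u, v) is a tensor product of a function of u and a function of v, and both factors are bounded continuous (hence Lebesgue integrable) on the rectangle, so Fubini's theorem applies:
  integral_R f d(m x m) = (integral_a1^b1 u du) * (integral_a2^b2 v^3 dv).
Inner integral in u: integral_{2}^{6} u du = (6^2 - 2^2)/2
  = 16.
Inner integral in v: integral_{1}^{2} v^3 dv = (2^4 - 1^4)/4
  = 15/4.
Product: (16) * (15/4) = 60.

60


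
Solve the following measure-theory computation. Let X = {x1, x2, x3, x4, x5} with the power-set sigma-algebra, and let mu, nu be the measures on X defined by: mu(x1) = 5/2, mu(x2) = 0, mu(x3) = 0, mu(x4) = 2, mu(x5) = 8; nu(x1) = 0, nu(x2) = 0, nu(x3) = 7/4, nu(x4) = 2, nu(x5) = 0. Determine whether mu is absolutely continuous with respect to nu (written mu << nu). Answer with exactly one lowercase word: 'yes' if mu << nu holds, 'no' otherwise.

mu << nu means: every nu-null measurable set is also mu-null; equivalently, for every atom x, if nu({x}) = 0 then mu({x}) = 0.
Checking each atom:
  x1: nu = 0, mu = 5/2 > 0 -> violates mu << nu.
  x2: nu = 0, mu = 0 -> consistent with mu << nu.
  x3: nu = 7/4 > 0 -> no constraint.
  x4: nu = 2 > 0 -> no constraint.
  x5: nu = 0, mu = 8 > 0 -> violates mu << nu.
The atom(s) x1, x5 violate the condition (nu = 0 but mu > 0). Therefore mu is NOT absolutely continuous w.r.t. nu.

no


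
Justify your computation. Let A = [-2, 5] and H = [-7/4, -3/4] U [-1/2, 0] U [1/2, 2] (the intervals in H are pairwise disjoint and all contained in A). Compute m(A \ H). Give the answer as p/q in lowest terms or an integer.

The ambient interval has length m(A) = 5 - (-2) = 7.
Since the holes are disjoint and sit inside A, by finite additivity
  m(H) = sum_i (b_i - a_i), and m(A \ H) = m(A) - m(H).
Computing the hole measures:
  m(H_1) = -3/4 - (-7/4) = 1.
  m(H_2) = 0 - (-1/2) = 1/2.
  m(H_3) = 2 - 1/2 = 3/2.
Summed: m(H) = 1 + 1/2 + 3/2 = 3.
So m(A \ H) = 7 - 3 = 4.

4


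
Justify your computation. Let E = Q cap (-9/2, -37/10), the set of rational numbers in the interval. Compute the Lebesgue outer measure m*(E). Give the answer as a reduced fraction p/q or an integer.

E = Q cap (-9/2, -37/10) is a subset of Q, which is countable. Enumerate Q = {q_1, q_2, ...}; for any eps > 0, cover q_k by the open interval (q_k - eps/2^(k+1), q_k + eps/2^(k+1)), of length eps/2^k. The total cover length is sum_{k>=1} eps/2^k = eps. Hence m*(E) <= m*(Q) <= eps for every eps > 0, and since outer measure is non-negative, m*(E) = 0.

0


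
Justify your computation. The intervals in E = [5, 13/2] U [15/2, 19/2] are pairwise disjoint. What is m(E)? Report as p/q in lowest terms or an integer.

For pairwise disjoint intervals, m(union_i I_i) = sum_i m(I_i),
and m is invariant under swapping open/closed endpoints (single points have measure 0).
So m(E) = sum_i (b_i - a_i).
  I_1 has length 13/2 - 5 = 3/2.
  I_2 has length 19/2 - 15/2 = 2.
Summing:
  m(E) = 3/2 + 2 = 7/2.

7/2


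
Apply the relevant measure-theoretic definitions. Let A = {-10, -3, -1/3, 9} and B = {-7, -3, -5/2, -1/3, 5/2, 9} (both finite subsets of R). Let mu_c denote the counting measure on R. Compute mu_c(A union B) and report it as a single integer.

Counting measure on a finite set equals cardinality. By inclusion-exclusion, |A union B| = |A| + |B| - |A cap B|.
|A| = 4, |B| = 6, |A cap B| = 3.
So mu_c(A union B) = 4 + 6 - 3 = 7.

7


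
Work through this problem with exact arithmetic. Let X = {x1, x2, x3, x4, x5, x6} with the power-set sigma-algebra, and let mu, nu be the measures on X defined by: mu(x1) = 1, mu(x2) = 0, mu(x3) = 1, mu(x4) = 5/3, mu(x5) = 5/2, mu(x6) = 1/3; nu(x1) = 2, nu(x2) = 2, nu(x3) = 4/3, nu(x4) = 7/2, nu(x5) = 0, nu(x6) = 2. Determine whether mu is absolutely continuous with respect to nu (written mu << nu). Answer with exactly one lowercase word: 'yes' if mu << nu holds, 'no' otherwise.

mu << nu means: every nu-null measurable set is also mu-null; equivalently, for every atom x, if nu({x}) = 0 then mu({x}) = 0.
Checking each atom:
  x1: nu = 2 > 0 -> no constraint.
  x2: nu = 2 > 0 -> no constraint.
  x3: nu = 4/3 > 0 -> no constraint.
  x4: nu = 7/2 > 0 -> no constraint.
  x5: nu = 0, mu = 5/2 > 0 -> violates mu << nu.
  x6: nu = 2 > 0 -> no constraint.
The atom(s) x5 violate the condition (nu = 0 but mu > 0). Therefore mu is NOT absolutely continuous w.r.t. nu.

no


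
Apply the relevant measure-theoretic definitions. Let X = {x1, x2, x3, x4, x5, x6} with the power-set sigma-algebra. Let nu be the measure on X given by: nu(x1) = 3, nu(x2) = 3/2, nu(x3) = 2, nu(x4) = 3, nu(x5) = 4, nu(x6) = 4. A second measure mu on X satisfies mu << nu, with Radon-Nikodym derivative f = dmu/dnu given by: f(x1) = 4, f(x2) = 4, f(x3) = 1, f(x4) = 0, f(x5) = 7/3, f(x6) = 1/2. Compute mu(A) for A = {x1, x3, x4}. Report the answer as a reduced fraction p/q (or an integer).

By the defining property of the Radon-Nikodym derivative, for every measurable set A,
  mu(A) = integral_A f dnu.
Since nu is a discrete measure concentrated on the atoms of X, the integral over A reduces to the sum
  mu(A) = sum_{x in A} f(x) * nu({x}).
Computing each term:
  x1: f(x1) * nu(x1) = 4 * 3 = 12.
  x3: f(x3) * nu(x3) = 1 * 2 = 2.
  x4: f(x4) * nu(x4) = 0 * 3 = 0.
Summing: mu(A) = 12 + 2 + 0 = 14.

14
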